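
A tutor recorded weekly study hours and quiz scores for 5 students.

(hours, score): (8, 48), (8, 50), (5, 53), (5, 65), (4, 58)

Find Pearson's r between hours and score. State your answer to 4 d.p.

-0.7431

n = 5, Σx = 30, Σy = 274, Σx² = 194, Σy² = 15202, Σxy = 1606
nΣxy − ΣxΣy = 8030 − 8220 = -190
nΣx² − (Σx)² = 970 − 900 = 70; nΣy² − (Σy)² = 76010 − 75076 = 934
r = -190 / √(70 × 934) = -190 / 255.6951 ≈ -0.7431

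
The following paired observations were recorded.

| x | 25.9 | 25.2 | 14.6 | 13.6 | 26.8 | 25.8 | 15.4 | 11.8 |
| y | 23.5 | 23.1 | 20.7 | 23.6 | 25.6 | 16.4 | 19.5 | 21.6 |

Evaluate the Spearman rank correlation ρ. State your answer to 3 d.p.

0.238

Rank x: 7, 5, 3, 2, 8, 6, 4, 1
Rank y: 6, 5, 3, 7, 8, 1, 2, 4
d = rank(x) − rank(y): 1, 0, 0, -5, 0, 5, 2, -3; Σd² = 64
ρ = 1 − 6Σd² / [n(n²−1)] = 1 − 6×64 / (8×63) = 1 − 384/504 ≈ 0.238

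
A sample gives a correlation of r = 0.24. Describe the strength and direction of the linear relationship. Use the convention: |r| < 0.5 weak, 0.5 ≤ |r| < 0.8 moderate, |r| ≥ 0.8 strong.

r = 0.24 > 0 so the relationship is positive.
|r| = 0.24, which falls in the weak range.

weak positive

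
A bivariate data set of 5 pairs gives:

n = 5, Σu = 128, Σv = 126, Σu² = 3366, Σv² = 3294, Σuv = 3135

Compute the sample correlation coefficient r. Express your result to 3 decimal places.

r = (nΣuv − ΣuΣv) / √[(nΣu² − (Σu)²)(nΣv² − (Σv)²)]
Numerator: 5×3135 − 128×126 = -453
Denominator: √[(16830 − 16384)(16470 − 15876)] = √[446 × 594] = 514.7077
r = -453 / 514.7077 ≈ -0.880

-0.880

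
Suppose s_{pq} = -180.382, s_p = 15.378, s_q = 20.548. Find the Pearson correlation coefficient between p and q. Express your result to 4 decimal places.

r = Cov(p,q) / (s_p · s_q) = -180.382 / (15.378 × 20.548)
  = -180.382 / 315.9871 ≈ -0.5709

-0.5709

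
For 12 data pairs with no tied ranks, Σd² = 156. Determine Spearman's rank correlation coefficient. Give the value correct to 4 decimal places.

ρ = 1 − 6Σd² / [n(n²−1)] = 1 − 6×156 / (12×143)
  = 1 − 936/1716 = 1 − 0.54545 ≈ 0.4545

0.4545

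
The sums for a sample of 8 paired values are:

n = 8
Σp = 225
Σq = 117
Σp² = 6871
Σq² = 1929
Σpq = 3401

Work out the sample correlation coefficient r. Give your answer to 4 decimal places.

r = (nΣpq − ΣpΣq) / √[(nΣp² − (Σp)²)(nΣq² − (Σq)²)]
Numerator: 8×3401 − 225×117 = 883
Denominator: √[(54968 − 50625)(15432 − 13689)] = √[4343 × 1743] = 2751.3359
r = 883 / 2751.3359 ≈ 0.3209

0.3209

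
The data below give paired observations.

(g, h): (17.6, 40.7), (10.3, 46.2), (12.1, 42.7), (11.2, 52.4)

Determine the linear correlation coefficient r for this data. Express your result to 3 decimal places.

n = 4, Σg = 51.2, Σh = 182, Σg² = 687.7, Σh² = 8359.98, Σgh = 2295.73
nΣgh − ΣgΣh = 9182.92 − 9318.4 = -135.48
nΣg² − (Σg)² = 2750.8 − 2621.44 = 129.36; nΣh² − (Σh)² = 33439.92 − 33124 = 315.92
r = -135.48 / √(129.36 × 315.92) = -135.48 / 202.1569 ≈ -0.670

-0.670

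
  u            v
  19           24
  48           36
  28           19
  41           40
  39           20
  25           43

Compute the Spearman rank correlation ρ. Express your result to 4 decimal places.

0.0857

Rank u: 1, 6, 3, 5, 4, 2
Rank v: 3, 4, 1, 5, 2, 6
d = rank(u) − rank(v): -2, 2, 2, 0, 2, -4; Σd² = 32
ρ = 1 − 6Σd² / [n(n²−1)] = 1 − 6×32 / (6×35) = 1 − 192/210 ≈ 0.0857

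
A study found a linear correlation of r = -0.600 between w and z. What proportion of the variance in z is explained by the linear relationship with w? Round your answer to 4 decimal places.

0.3600

r² = (-0.600)² = 0.3600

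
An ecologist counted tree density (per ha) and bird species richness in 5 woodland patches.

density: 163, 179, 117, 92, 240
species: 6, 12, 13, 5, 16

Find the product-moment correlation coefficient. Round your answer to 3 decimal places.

n = 5, Σx = 791, Σy = 52, Σx² = 138363, Σy² = 630, Σxy = 8947
nΣxy − ΣxΣy = 44735 − 41132 = 3603
nΣx² − (Σx)² = 691815 − 625681 = 66134; nΣy² − (Σy)² = 3150 − 2704 = 446
r = 3603 / √(66134 × 446) = 3603 / 5431.0003 ≈ 0.663

0.663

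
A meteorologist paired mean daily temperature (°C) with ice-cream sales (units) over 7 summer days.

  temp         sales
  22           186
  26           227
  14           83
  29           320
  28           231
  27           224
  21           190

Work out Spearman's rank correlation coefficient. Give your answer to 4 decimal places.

0.9286

Rank temp: 3, 4, 1, 7, 6, 5, 2
Rank sales: 2, 5, 1, 7, 6, 4, 3
d = rank(temp) − rank(sales): 1, -1, 0, 0, 0, 1, -1; Σd² = 4
ρ = 1 − 6Σd² / [n(n²−1)] = 1 − 6×4 / (7×48) = 1 − 24/336 ≈ 0.9286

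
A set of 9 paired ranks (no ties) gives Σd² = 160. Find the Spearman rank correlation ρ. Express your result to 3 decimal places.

ρ = 1 − 6Σd² / [n(n²−1)] = 1 − 6×160 / (9×80)
  = 1 − 960/720 = 1 − 1.3333 ≈ -0.333

-0.333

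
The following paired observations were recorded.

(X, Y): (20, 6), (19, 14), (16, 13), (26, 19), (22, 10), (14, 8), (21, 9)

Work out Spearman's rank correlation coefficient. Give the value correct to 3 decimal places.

Rank X: 4, 3, 2, 7, 6, 1, 5
Rank Y: 1, 6, 5, 7, 4, 2, 3
d = rank(X) − rank(Y): 3, -3, -3, 0, 2, -1, 2; Σd² = 36
ρ = 1 − 6Σd² / [n(n²−1)] = 1 − 6×36 / (7×48) = 1 − 216/336 ≈ 0.357

0.357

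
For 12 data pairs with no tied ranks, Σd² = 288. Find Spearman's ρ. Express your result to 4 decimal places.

-0.0070

ρ = 1 − 6Σd² / [n(n²−1)] = 1 − 6×288 / (12×143)
  = 1 − 1728/1716 = 1 − 1.00699 ≈ -0.0070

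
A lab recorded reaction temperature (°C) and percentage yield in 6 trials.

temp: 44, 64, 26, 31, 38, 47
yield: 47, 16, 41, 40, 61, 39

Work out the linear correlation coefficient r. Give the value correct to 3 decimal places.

-0.629

n = 6, Σx = 250, Σy = 244, Σx² = 11322, Σy² = 10988, Σxy = 9549
nΣxy − ΣxΣy = 57294 − 61000 = -3706
nΣx² − (Σx)² = 67932 − 62500 = 5432; nΣy² − (Σy)² = 65928 − 59536 = 6392
r = -3706 / √(5432 × 6392) = -3706 / 5892.4820 ≈ -0.629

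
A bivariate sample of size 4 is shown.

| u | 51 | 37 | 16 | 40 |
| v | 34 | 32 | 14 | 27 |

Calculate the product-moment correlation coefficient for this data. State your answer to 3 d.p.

0.937

n = 4, Σu = 144, Σv = 107, Σu² = 5826, Σv² = 3105, Σuv = 4222
nΣuv − ΣuΣv = 16888 − 15408 = 1480
nΣu² − (Σu)² = 23304 − 20736 = 2568; nΣv² − (Σv)² = 12420 − 11449 = 971
r = 1480 / √(2568 × 971) = 1480 / 1579.0909 ≈ 0.937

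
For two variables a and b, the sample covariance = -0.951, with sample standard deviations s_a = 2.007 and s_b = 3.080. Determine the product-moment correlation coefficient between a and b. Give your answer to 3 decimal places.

r = Cov(a,b) / (s_a · s_b) = -0.951 / (2.007 × 3.080)
  = -0.951 / 6.1816 ≈ -0.154

-0.154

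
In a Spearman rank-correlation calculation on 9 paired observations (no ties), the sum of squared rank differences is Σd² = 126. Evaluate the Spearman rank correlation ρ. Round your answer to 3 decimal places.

-0.050

ρ = 1 − 6Σd² / [n(n²−1)] = 1 − 6×126 / (9×80)
  = 1 − 756/720 = 1 − 1.0500 ≈ -0.050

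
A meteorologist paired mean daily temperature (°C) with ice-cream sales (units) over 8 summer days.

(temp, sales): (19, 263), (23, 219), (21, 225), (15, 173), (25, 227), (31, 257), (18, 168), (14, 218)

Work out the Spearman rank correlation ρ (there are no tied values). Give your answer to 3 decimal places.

Rank temp: 4, 6, 5, 2, 7, 8, 3, 1
Rank sales: 8, 4, 5, 2, 6, 7, 1, 3
d = rank(temp) − rank(sales): -4, 2, 0, 0, 1, 1, 2, -2; Σd² = 30
ρ = 1 − 6Σd² / [n(n²−1)] = 1 − 6×30 / (8×63) = 1 − 180/504 ≈ 0.643

0.643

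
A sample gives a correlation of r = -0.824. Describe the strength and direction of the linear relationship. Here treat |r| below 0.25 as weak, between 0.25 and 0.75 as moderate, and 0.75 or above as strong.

strong negative

r = -0.824 < 0 so the relationship is negative.
|r| = 0.824, which falls in the strong range.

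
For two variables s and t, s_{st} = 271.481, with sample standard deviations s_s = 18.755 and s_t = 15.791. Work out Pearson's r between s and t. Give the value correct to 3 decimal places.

0.917

r = Cov(s,t) / (s_s · s_t) = 271.481 / (18.755 × 15.791)
  = 271.481 / 296.1602 ≈ 0.917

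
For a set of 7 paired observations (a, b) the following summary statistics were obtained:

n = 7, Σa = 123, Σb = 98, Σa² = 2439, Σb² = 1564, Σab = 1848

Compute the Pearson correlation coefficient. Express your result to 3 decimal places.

0.546

r = (nΣab − ΣaΣb) / √[(nΣa² − (Σa)²)(nΣb² − (Σb)²)]
Numerator: 7×1848 − 123×98 = 882
Denominator: √[(17073 − 15129)(10948 − 9604)] = √[1944 × 1344] = 1616.3960
r = 882 / 1616.3960 ≈ 0.546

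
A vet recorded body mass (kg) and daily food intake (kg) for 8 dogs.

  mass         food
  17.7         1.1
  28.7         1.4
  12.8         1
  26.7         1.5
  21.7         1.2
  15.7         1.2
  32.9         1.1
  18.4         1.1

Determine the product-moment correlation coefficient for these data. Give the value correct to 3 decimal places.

n = 8, Σx = 174.6, Σy = 9.6, Σx² = 4152.06, Σy² = 11.72, Σxy = 213.81
nΣxy − ΣxΣy = 1710.48 − 1676.16 = 34.32
nΣx² − (Σx)² = 33216.48 − 30485.16 = 2731.32; nΣy² − (Σy)² = 93.76 − 92.16 = 1.6
r = 34.32 / √(2731.32 × 1.6) = 34.32 / 66.1068 ≈ 0.519

0.519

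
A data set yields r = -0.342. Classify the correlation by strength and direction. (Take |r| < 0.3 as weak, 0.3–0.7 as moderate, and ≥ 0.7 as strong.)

r = -0.342 < 0 so the relationship is negative.
|r| = 0.342, which falls in the moderate range.

moderate negative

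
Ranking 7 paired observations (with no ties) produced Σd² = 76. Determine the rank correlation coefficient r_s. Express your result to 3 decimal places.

ρ = 1 − 6Σd² / [n(n²−1)] = 1 − 6×76 / (7×48)
  = 1 − 456/336 = 1 − 1.3571 ≈ -0.357

-0.357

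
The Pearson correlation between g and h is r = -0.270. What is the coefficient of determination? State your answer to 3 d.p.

r² = (-0.270)² = 0.073

0.073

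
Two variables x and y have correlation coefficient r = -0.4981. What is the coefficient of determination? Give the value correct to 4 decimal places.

0.2481

r² = (-0.4981)² = 0.2481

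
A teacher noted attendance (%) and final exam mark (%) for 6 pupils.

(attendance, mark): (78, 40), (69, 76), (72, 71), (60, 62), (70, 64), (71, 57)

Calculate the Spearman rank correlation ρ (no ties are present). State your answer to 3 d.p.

-0.429

Rank attendance: 6, 2, 5, 1, 3, 4
Rank mark: 1, 6, 5, 3, 4, 2
d = rank(attendance) − rank(mark): 5, -4, 0, -2, -1, 2; Σd² = 50
ρ = 1 − 6Σd² / [n(n²−1)] = 1 − 6×50 / (6×35) = 1 − 300/210 ≈ -0.429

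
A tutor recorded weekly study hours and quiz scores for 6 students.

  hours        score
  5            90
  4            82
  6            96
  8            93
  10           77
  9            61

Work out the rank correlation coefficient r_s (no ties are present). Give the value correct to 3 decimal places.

Rank hours: 2, 1, 3, 4, 6, 5
Rank score: 4, 3, 6, 5, 2, 1
d = rank(hours) − rank(score): -2, -2, -3, -1, 4, 4; Σd² = 50
ρ = 1 − 6Σd² / [n(n²−1)] = 1 − 6×50 / (6×35) = 1 − 300/210 ≈ -0.429

-0.429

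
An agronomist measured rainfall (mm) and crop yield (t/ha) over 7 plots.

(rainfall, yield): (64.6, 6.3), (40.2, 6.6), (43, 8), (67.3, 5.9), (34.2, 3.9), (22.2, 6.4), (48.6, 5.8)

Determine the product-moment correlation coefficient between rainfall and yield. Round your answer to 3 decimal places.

0.076

n = 7, Σx = 320.1, Σy = 42.9, Σx² = 16191.93, Σy² = 271.87, Σxy = 1970.71
nΣxy − ΣxΣy = 13794.97 − 13732.29 = 62.68
nΣx² − (Σx)² = 113343.51 − 102464.01 = 10879.5; nΣy² − (Σy)² = 1903.09 − 1840.41 = 62.68
r = 62.68 / √(10879.5 × 62.68) = 62.68 / 825.7888 ≈ 0.076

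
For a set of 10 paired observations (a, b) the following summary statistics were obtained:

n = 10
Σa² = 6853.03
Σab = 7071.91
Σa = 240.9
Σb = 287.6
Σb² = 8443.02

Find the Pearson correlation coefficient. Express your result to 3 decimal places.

0.338

r = (nΣab − ΣaΣb) / √[(nΣa² − (Σa)²)(nΣb² − (Σb)²)]
Numerator: 10×7071.91 − 240.9×287.6 = 1436.26
Denominator: √[(68530.3 − 58032.81)(84430.2 − 82713.76)] = √[10497.49 × 1716.44] = 4244.7982
r = 1436.26 / 4244.7982 ≈ 0.338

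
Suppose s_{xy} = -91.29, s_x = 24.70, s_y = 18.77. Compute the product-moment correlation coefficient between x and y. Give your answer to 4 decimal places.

-0.1969

r = Cov(x,y) / (s_x · s_y) = -91.29 / (24.70 × 18.77)
  = -91.29 / 463.6190 ≈ -0.1969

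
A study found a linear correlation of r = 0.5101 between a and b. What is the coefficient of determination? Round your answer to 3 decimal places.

0.260

r² = (0.5101)² = 0.260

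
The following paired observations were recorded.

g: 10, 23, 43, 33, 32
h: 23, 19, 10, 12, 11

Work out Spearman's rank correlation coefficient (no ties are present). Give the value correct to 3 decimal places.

-0.900

Rank g: 1, 2, 5, 4, 3
Rank h: 5, 4, 1, 3, 2
d = rank(g) − rank(h): -4, -2, 4, 1, 1; Σd² = 38
ρ = 1 − 6Σd² / [n(n²−1)] = 1 − 6×38 / (5×24) = 1 − 228/120 ≈ -0.900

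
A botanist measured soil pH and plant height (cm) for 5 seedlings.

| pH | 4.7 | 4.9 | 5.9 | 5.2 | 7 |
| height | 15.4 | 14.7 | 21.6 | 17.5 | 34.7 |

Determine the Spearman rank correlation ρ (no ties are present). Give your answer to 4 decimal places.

0.9000

Rank pH: 1, 2, 4, 3, 5
Rank height: 2, 1, 4, 3, 5
d = rank(pH) − rank(height): -1, 1, 0, 0, 0; Σd² = 2
ρ = 1 − 6Σd² / [n(n²−1)] = 1 − 6×2 / (5×24) = 1 − 12/120 ≈ 0.9000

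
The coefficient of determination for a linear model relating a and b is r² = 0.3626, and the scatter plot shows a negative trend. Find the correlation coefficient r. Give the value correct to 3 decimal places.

-0.602

|r| = √0.3626 = 0.602
The association is negative, so r = −0.602.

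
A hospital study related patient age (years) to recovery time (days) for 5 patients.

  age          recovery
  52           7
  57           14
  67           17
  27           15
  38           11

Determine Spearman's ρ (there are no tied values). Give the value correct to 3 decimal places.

0.300

Rank age: 3, 4, 5, 1, 2
Rank recovery: 1, 3, 5, 4, 2
d = rank(age) − rank(recovery): 2, 1, 0, -3, 0; Σd² = 14
ρ = 1 − 6Σd² / [n(n²−1)] = 1 − 6×14 / (5×24) = 1 − 84/120 ≈ 0.300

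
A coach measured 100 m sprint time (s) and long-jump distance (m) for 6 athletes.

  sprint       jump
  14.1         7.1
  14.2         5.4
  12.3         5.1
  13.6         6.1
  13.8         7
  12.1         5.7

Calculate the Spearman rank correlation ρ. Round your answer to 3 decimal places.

Rank sprint: 5, 6, 2, 3, 4, 1
Rank jump: 6, 2, 1, 4, 5, 3
d = rank(sprint) − rank(jump): -1, 4, 1, -1, -1, -2; Σd² = 24
ρ = 1 − 6Σd² / [n(n²−1)] = 1 − 6×24 / (6×35) = 1 − 144/210 ≈ 0.314

0.314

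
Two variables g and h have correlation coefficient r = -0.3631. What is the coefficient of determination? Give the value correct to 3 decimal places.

r² = (-0.3631)² = 0.132

0.132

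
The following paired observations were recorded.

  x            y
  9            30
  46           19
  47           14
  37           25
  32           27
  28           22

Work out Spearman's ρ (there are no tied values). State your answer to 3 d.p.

-0.829

Rank x: 1, 5, 6, 4, 3, 2
Rank y: 6, 2, 1, 4, 5, 3
d = rank(x) − rank(y): -5, 3, 5, 0, -2, -1; Σd² = 64
ρ = 1 − 6Σd² / [n(n²−1)] = 1 − 6×64 / (6×35) = 1 − 384/210 ≈ -0.829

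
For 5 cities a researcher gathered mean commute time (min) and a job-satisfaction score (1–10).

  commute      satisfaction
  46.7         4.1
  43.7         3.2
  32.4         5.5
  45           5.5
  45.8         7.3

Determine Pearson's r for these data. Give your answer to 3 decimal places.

n = 5, Σx = 213.6, Σy = 25.6, Σx² = 9262.98, Σy² = 140.84, Σxy = 1091.35
nΣxy − ΣxΣy = 5456.75 − 5468.16 = -11.41
nΣx² − (Σx)² = 46314.9 − 45624.96 = 689.94; nΣy² − (Σy)² = 704.2 − 655.36 = 48.84
r = -11.41 / √(689.94 × 48.84) = -11.41 / 183.5665 ≈ -0.062

-0.062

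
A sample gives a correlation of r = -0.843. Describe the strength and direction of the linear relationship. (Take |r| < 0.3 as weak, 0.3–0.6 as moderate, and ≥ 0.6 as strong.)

strong negative

r = -0.843 < 0 so the relationship is negative.
|r| = 0.843, which falls in the strong range.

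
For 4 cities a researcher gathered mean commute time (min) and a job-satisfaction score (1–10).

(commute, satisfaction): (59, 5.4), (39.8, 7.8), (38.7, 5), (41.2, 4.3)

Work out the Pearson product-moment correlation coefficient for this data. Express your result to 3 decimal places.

n = 4, Σx = 178.7, Σy = 22.5, Σx² = 8260.17, Σy² = 133.49, Σxy = 999.7
nΣxy − ΣxΣy = 3998.8 − 4020.75 = -21.95
nΣx² − (Σx)² = 33040.68 − 31933.69 = 1106.99; nΣy² − (Σy)² = 533.96 − 506.25 = 27.71
r = -21.95 / √(1106.99 × 27.71) = -21.95 / 175.1419 ≈ -0.125

-0.125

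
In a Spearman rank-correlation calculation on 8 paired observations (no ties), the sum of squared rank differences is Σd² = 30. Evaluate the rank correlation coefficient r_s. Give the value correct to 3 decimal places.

ρ = 1 − 6Σd² / [n(n²−1)] = 1 − 6×30 / (8×63)
  = 1 − 180/504 = 1 − 0.3571 ≈ 0.643

0.643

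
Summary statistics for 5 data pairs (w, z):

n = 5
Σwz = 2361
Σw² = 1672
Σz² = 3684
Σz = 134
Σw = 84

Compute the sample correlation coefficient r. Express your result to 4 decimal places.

0.7058

r = (nΣwz − ΣwΣz) / √[(nΣw² − (Σw)²)(nΣz² − (Σz)²)]
Numerator: 5×2361 − 84×134 = 549
Denominator: √[(8360 − 7056)(18420 − 17956)] = √[1304 × 464] = 777.8535
r = 549 / 777.8535 ≈ 0.7058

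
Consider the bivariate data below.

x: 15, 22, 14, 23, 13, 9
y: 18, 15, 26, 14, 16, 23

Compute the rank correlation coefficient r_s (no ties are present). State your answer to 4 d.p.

-0.7143

Rank x: 4, 5, 3, 6, 2, 1
Rank y: 4, 2, 6, 1, 3, 5
d = rank(x) − rank(y): 0, 3, -3, 5, -1, -4; Σd² = 60
ρ = 1 − 6Σd² / [n(n²−1)] = 1 − 6×60 / (6×35) = 1 − 360/210 ≈ -0.7143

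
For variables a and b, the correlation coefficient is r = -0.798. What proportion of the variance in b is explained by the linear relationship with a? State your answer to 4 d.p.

0.6368

r² = (-0.798)² = 0.6368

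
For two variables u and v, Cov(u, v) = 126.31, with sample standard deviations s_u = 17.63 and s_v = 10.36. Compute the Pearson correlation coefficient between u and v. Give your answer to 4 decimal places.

0.6916

r = Cov(u,v) / (s_u · s_v) = 126.31 / (17.63 × 10.36)
  = 126.31 / 182.6468 ≈ 0.6916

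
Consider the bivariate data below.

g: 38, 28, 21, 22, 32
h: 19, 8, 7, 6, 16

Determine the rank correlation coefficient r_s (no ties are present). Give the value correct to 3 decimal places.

Rank g: 5, 3, 1, 2, 4
Rank h: 5, 3, 2, 1, 4
d = rank(g) − rank(h): 0, 0, -1, 1, 0; Σd² = 2
ρ = 1 − 6Σd² / [n(n²−1)] = 1 − 6×2 / (5×24) = 1 − 12/120 ≈ 0.900

0.900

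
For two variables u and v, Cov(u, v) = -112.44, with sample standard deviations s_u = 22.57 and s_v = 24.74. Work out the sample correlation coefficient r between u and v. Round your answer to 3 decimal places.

-0.201

r = Cov(u,v) / (s_u · s_v) = -112.44 / (22.57 × 24.74)
  = -112.44 / 558.3818 ≈ -0.201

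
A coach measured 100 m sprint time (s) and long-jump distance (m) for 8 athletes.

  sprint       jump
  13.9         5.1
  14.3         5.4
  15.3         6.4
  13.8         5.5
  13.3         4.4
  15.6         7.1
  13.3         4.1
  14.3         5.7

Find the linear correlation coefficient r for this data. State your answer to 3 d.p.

n = 8, Σx = 113.8, Σy = 43.7, Σx² = 1623.86, Σy² = 245.45, Σxy = 627.25
nΣxy − ΣxΣy = 5018 − 4973.06 = 44.94
nΣx² − (Σx)² = 12990.88 − 12950.44 = 40.44; nΣy² − (Σy)² = 1963.6 − 1909.69 = 53.91
r = 44.94 / √(40.44 × 53.91) = 44.94 / 46.6918 ≈ 0.962

0.962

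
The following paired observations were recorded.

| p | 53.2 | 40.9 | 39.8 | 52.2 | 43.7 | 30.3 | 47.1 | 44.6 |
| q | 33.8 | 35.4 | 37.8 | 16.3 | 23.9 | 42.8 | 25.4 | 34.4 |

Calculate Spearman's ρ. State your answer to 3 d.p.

Rank p: 8, 3, 2, 7, 4, 1, 6, 5
Rank q: 4, 6, 7, 1, 2, 8, 3, 5
d = rank(p) − rank(q): 4, -3, -5, 6, 2, -7, 3, 0; Σd² = 148
ρ = 1 − 6Σd² / [n(n²−1)] = 1 − 6×148 / (8×63) = 1 − 888/504 ≈ -0.762

-0.762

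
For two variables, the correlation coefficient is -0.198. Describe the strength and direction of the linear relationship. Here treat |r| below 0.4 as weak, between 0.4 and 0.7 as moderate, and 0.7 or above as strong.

weak negative

r = -0.198 < 0 so the relationship is negative.
|r| = 0.198, which falls in the weak range.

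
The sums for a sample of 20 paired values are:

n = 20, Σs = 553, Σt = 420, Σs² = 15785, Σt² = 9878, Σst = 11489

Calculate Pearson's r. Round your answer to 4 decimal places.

r = (nΣst − ΣsΣt) / √[(nΣs² − (Σs)²)(nΣt² − (Σt)²)]
Numerator: 20×11489 − 553×420 = -2480
Denominator: √[(315700 − 305809)(197560 − 176400)] = √[9891 × 21160] = 14466.9817
r = -2480 / 14466.9817 ≈ -0.1714

-0.1714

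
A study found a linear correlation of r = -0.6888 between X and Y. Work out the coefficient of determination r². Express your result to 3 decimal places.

0.474

r² = (-0.6888)² = 0.474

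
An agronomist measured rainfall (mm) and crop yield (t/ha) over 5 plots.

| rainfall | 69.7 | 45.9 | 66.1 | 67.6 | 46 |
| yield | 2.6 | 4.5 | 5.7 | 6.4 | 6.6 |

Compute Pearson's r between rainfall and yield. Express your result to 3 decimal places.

n = 5, Σx = 295.3, Σy = 25.8, Σx² = 18019.87, Σy² = 144.02, Σxy = 1500.78
nΣxy − ΣxΣy = 7503.9 − 7618.74 = -114.84
nΣx² − (Σx)² = 90099.35 − 87202.09 = 2897.26; nΣy² − (Σy)² = 720.1 − 665.64 = 54.46
r = -114.84 / √(2897.26 × 54.46) = -114.84 / 397.2213 ≈ -0.289

-0.289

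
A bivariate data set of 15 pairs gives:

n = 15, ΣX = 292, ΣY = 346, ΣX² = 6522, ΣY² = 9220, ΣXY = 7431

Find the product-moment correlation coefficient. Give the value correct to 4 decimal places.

r = (nΣXY − ΣXΣY) / √[(nΣX² − (ΣX)²)(nΣY² − (ΣY)²)]
Numerator: 15×7431 − 292×346 = 10433
Denominator: √[(97830 − 85264)(138300 − 119716)] = √[12566 × 18584] = 15281.5753
r = 10433 / 15281.5753 ≈ 0.6827

0.6827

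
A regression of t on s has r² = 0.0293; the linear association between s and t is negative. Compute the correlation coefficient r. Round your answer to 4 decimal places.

|r| = √0.0293 = 0.1712
The association is negative, so r = −0.1712.

-0.1712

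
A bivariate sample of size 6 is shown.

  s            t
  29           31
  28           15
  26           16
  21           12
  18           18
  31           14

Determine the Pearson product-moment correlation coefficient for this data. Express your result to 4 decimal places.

n = 6, Σs = 153, Σt = 106, Σs² = 4027, Σt² = 2106, Σst = 2745
nΣst − ΣsΣt = 16470 − 16218 = 252
nΣs² − (Σs)² = 24162 − 23409 = 753; nΣt² − (Σt)² = 12636 − 11236 = 1400
r = 252 / √(753 × 1400) = 252 / 1026.7424 ≈ 0.2454

0.2454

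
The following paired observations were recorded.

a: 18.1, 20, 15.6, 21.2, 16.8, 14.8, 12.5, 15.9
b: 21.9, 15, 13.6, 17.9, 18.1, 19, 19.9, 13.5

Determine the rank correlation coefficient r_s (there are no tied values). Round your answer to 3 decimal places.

-0.167

Rank a: 6, 7, 3, 8, 5, 2, 1, 4
Rank b: 8, 3, 2, 4, 5, 6, 7, 1
d = rank(a) − rank(b): -2, 4, 1, 4, 0, -4, -6, 3; Σd² = 98
ρ = 1 − 6Σd² / [n(n²−1)] = 1 − 6×98 / (8×63) = 1 − 588/504 ≈ -0.167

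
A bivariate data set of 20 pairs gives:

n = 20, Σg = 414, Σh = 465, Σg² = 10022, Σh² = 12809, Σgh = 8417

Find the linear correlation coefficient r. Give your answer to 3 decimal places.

-0.710

r = (nΣgh − ΣgΣh) / √[(nΣg² − (Σg)²)(nΣh² − (Σh)²)]
Numerator: 20×8417 − 414×465 = -24170
Denominator: √[(200440 − 171396)(256180 − 216225)] = √[29044 × 39955] = 34065.4226
r = -24170 / 34065.4226 ≈ -0.710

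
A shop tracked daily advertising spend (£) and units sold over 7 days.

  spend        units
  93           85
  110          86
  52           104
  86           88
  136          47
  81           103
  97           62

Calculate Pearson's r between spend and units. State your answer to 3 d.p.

-0.837

n = 7, Σx = 655, Σy = 575, Σx² = 65315, Σy² = 49843, Σxy = 51090
nΣxy − ΣxΣy = 357630 − 376625 = -18995
nΣx² − (Σx)² = 457205 − 429025 = 28180; nΣy² − (Σy)² = 348901 − 330625 = 18276
r = -18995 / √(28180 × 18276) = -18995 / 22694.0010 ≈ -0.837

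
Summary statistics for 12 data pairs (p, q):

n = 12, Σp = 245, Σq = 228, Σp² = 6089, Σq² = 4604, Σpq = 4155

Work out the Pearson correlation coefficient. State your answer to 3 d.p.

-0.920

r = (nΣpq − ΣpΣq) / √[(nΣp² − (Σp)²)(nΣq² − (Σq)²)]
Numerator: 12×4155 − 245×228 = -6000
Denominator: √[(73068 − 60025)(55248 − 51984)] = √[13043 × 3264] = 6524.7492
r = -6000 / 6524.7492 ≈ -0.920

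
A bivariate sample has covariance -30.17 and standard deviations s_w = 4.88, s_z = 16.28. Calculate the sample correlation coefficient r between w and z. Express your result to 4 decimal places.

r = Cov(w,z) / (s_w · s_z) = -30.17 / (4.88 × 16.28)
  = -30.17 / 79.4464 ≈ -0.3798

-0.3798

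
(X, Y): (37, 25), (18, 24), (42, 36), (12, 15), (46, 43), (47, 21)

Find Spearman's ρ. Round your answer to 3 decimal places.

0.429

Rank X: 3, 2, 4, 1, 5, 6
Rank Y: 4, 3, 5, 1, 6, 2
d = rank(X) − rank(Y): -1, -1, -1, 0, -1, 4; Σd² = 20
ρ = 1 − 6Σd² / [n(n²−1)] = 1 − 6×20 / (6×35) = 1 − 120/210 ≈ 0.429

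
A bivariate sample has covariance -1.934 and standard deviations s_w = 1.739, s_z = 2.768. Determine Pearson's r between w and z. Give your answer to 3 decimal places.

r = Cov(w,z) / (s_w · s_z) = -1.934 / (1.739 × 2.768)
  = -1.934 / 4.8136 ≈ -0.402

-0.402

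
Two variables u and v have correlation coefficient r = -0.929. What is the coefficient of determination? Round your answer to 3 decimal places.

0.863

r² = (-0.929)² = 0.863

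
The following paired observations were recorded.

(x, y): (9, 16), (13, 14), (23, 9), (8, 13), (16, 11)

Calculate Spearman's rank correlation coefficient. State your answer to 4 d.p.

Rank x: 2, 3, 5, 1, 4
Rank y: 5, 4, 1, 3, 2
d = rank(x) − rank(y): -3, -1, 4, -2, 2; Σd² = 34
ρ = 1 − 6Σd² / [n(n²−1)] = 1 − 6×34 / (5×24) = 1 − 204/120 ≈ -0.7000

-0.7000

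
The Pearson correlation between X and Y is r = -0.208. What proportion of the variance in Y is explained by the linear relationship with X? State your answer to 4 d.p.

0.0433

r² = (-0.208)² = 0.0433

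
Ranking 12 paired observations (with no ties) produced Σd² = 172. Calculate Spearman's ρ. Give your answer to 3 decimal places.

ρ = 1 − 6Σd² / [n(n²−1)] = 1 − 6×172 / (12×143)
  = 1 − 1032/1716 = 1 − 0.6014 ≈ 0.399

0.399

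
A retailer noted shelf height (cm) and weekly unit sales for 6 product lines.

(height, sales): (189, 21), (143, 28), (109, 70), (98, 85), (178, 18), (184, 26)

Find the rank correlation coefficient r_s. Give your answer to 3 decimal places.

Rank height: 6, 3, 2, 1, 4, 5
Rank sales: 2, 4, 5, 6, 1, 3
d = rank(height) − rank(sales): 4, -1, -3, -5, 3, 2; Σd² = 64
ρ = 1 − 6Σd² / [n(n²−1)] = 1 − 6×64 / (6×35) = 1 − 384/210 ≈ -0.829

-0.829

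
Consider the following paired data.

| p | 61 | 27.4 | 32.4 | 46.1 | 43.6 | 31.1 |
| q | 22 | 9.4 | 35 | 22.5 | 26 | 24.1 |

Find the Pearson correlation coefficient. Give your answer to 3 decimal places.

0.110

n = 6, Σp = 241.6, Σq = 139, Σp² = 10514.9, Σq² = 3560.42, Σpq = 5653.92
nΣpq − ΣpΣq = 33923.52 − 33582.4 = 341.12
nΣp² − (Σp)² = 63089.4 − 58370.56 = 4718.84; nΣq² − (Σq)² = 21362.52 − 19321 = 2041.52
r = 341.12 / √(4718.84 × 2041.52) = 341.12 / 3103.8051 ≈ 0.110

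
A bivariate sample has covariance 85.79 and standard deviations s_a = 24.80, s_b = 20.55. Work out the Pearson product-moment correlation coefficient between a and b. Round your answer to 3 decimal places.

0.168

r = Cov(a,b) / (s_a · s_b) = 85.79 / (24.80 × 20.55)
  = 85.79 / 509.6400 ≈ 0.168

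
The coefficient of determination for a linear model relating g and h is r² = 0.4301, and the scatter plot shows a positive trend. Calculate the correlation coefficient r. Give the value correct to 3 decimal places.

0.656

|r| = √0.4301 = 0.656
The association is positive, so r = 0.656.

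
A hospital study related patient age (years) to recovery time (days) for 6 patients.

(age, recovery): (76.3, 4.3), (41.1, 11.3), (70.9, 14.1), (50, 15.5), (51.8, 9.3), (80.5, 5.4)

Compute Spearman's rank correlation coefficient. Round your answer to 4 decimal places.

-0.6571

Rank age: 5, 1, 4, 2, 3, 6
Rank recovery: 1, 4, 5, 6, 3, 2
d = rank(age) − rank(recovery): 4, -3, -1, -4, 0, 4; Σd² = 58
ρ = 1 − 6Σd² / [n(n²−1)] = 1 − 6×58 / (6×35) = 1 − 348/210 ≈ -0.6571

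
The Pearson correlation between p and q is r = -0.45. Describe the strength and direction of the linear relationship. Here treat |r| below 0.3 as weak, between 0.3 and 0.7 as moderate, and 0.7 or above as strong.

moderate negative

r = -0.45 < 0 so the relationship is negative.
|r| = 0.45, which falls in the moderate range.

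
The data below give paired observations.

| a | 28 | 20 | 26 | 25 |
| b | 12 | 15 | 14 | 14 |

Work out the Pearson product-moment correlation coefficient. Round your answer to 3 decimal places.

-0.876

n = 4, Σa = 99, Σb = 55, Σa² = 2485, Σb² = 761, Σab = 1350
nΣab − ΣaΣb = 5400 − 5445 = -45
nΣa² − (Σa)² = 9940 − 9801 = 139; nΣb² − (Σb)² = 3044 − 3025 = 19
r = -45 / √(139 × 19) = -45 / 51.3907 ≈ -0.876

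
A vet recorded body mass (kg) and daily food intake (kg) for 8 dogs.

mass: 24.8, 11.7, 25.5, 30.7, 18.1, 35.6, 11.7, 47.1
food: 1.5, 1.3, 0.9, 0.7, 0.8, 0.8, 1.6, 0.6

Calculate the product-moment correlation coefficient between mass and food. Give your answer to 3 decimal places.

-0.720

n = 8, Σx = 205.2, Σy = 8.2, Σx² = 6294.94, Σy² = 9.44, Σxy = 186.79
nΣxy − ΣxΣy = 1494.32 − 1682.64 = -188.32
nΣx² − (Σx)² = 50359.52 − 42107.04 = 8252.48; nΣy² − (Σy)² = 75.52 − 67.24 = 8.28
r = -188.32 / √(8252.48 × 8.28) = -188.32 / 261.4011 ≈ -0.720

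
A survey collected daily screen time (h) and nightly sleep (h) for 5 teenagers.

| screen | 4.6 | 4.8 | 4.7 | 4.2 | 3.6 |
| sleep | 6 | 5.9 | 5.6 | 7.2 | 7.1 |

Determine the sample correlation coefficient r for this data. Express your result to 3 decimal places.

n = 5, Σx = 21.9, Σy = 31.8, Σx² = 96.89, Σy² = 204.42, Σxy = 138.04
nΣxy − ΣxΣy = 690.2 − 696.42 = -6.22
nΣx² − (Σx)² = 484.45 − 479.61 = 4.84; nΣy² − (Σy)² = 1022.1 − 1011.24 = 10.86
r = -6.22 / √(4.84 × 10.86) = -6.22 / 7.2500 ≈ -0.858

-0.858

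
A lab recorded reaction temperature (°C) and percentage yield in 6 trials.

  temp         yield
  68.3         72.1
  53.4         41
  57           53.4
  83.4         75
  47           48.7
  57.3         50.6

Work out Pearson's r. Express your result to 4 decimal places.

n = 6, Σx = 366.4, Σy = 340.8, Σx² = 23213.3, Σy² = 20288.02, Σxy = 21600.91
nΣxy − ΣxΣy = 129605.46 − 124869.12 = 4736.34
nΣx² − (Σx)² = 139279.8 − 134248.96 = 5030.84; nΣy² − (Σy)² = 121728.12 − 116144.64 = 5583.48
r = 4736.34 / √(5030.84 × 5583.48) = 4736.34 / 5299.9617 ≈ 0.8937

0.8937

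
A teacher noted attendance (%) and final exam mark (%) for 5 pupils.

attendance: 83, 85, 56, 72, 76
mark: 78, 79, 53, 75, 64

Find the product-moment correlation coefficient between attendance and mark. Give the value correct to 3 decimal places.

n = 5, Σx = 372, Σy = 349, Σx² = 28210, Σy² = 24855, Σxy = 26421
nΣxy − ΣxΣy = 132105 − 129828 = 2277
nΣx² − (Σx)² = 141050 − 138384 = 2666; nΣy² − (Σy)² = 124275 − 121801 = 2474
r = 2277 / √(2666 × 2474) = 2277 / 2568.2064 ≈ 0.887

0.887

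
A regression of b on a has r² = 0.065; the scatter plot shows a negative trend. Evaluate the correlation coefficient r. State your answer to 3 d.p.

|r| = √0.065 = 0.255
The association is negative, so r = −0.255.

-0.255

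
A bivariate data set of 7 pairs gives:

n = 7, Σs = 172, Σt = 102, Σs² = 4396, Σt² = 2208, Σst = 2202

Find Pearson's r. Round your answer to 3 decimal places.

-0.869

r = (nΣst − ΣsΣt) / √[(nΣs² − (Σs)²)(nΣt² − (Σt)²)]
Numerator: 7×2202 − 172×102 = -2130
Denominator: √[(30772 − 29584)(15456 − 10404)] = √[1188 × 5052] = 2449.8522
r = -2130 / 2449.8522 ≈ -0.869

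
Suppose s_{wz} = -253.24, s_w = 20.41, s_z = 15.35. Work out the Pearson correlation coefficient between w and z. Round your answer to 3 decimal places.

-0.808

r = Cov(w,z) / (s_w · s_z) = -253.24 / (20.41 × 15.35)
  = -253.24 / 313.2935 ≈ -0.808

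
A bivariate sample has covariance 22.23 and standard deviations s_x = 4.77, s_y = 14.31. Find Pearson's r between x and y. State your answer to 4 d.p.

r = Cov(x,y) / (s_x · s_y) = 22.23 / (4.77 × 14.31)
  = 22.23 / 68.2587 ≈ 0.3257

0.3257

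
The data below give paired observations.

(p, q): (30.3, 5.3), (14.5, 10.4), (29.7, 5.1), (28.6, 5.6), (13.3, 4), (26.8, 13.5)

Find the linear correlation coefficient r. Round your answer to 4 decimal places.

n = 6, Σp = 143.2, Σq = 43.9, Σp² = 3723.52, Σq² = 391.87, Σpq = 1038.02
nΣpq − ΣpΣq = 6228.12 − 6286.48 = -58.36
nΣp² − (Σp)² = 22341.12 − 20506.24 = 1834.88; nΣq² − (Σq)² = 2351.22 − 1927.21 = 424.01
r = -58.36 / √(1834.88 × 424.01) = -58.36 / 882.0473 ≈ -0.0662

-0.0662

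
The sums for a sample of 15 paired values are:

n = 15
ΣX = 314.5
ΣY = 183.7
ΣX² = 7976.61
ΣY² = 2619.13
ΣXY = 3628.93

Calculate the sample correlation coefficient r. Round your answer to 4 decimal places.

r = (nΣXY − ΣXΣY) / √[(nΣX² − (ΣX)²)(nΣY² − (ΣY)²)]
Numerator: 15×3628.93 − 314.5×183.7 = -3339.7
Denominator: √[(119649.15 − 98910.25)(39286.95 − 33745.69)] = √[20738.9 × 5541.26] = 10720.0577
r = -3339.7 / 10720.0577 ≈ -0.3115

-0.3115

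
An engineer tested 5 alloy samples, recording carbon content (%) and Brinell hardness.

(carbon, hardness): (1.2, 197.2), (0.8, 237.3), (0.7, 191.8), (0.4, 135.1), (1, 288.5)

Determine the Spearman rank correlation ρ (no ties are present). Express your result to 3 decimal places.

0.700

Rank carbon: 5, 3, 2, 1, 4
Rank hardness: 3, 4, 2, 1, 5
d = rank(carbon) − rank(hardness): 2, -1, 0, 0, -1; Σd² = 6
ρ = 1 − 6Σd² / [n(n²−1)] = 1 − 6×6 / (5×24) = 1 − 36/120 ≈ 0.700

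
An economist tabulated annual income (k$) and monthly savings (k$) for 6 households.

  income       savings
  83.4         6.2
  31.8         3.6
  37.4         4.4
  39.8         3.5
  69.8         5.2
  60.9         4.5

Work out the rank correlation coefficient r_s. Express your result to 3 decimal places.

Rank income: 6, 1, 2, 3, 5, 4
Rank savings: 6, 2, 3, 1, 5, 4
d = rank(income) − rank(savings): 0, -1, -1, 2, 0, 0; Σd² = 6
ρ = 1 − 6Σd² / [n(n²−1)] = 1 − 6×6 / (6×35) = 1 − 36/210 ≈ 0.829

0.829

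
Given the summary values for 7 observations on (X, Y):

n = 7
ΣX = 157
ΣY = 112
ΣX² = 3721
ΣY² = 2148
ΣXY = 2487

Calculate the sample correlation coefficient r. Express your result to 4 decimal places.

-0.0938

r = (nΣXY − ΣXΣY) / √[(nΣX² − (ΣX)²)(nΣY² − (ΣY)²)]
Numerator: 7×2487 − 157×112 = -175
Denominator: √[(26047 − 24649)(15036 − 12544)] = √[1398 × 2492] = 1866.4983
r = -175 / 1866.4983 ≈ -0.0938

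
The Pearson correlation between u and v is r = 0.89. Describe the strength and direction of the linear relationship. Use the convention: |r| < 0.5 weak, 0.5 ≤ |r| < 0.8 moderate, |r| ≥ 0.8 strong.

strong positive

r = 0.89 > 0 so the relationship is positive.
|r| = 0.89, which falls in the strong range.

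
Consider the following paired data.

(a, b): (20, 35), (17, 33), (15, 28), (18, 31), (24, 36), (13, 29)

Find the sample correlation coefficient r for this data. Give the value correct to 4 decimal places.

n = 6, Σa = 107, Σb = 192, Σa² = 1983, Σb² = 6196, Σab = 3480
nΣab − ΣaΣb = 20880 − 20544 = 336
nΣa² − (Σa)² = 11898 − 11449 = 449; nΣb² − (Σb)² = 37176 − 36864 = 312
r = 336 / √(449 × 312) = 336 / 374.2833 ≈ 0.8977

0.8977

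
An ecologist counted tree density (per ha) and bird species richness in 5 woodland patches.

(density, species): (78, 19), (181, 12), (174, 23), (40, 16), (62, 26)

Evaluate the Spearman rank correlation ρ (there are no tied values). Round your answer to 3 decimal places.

Rank density: 3, 5, 4, 1, 2
Rank species: 3, 1, 4, 2, 5
d = rank(density) − rank(species): 0, 4, 0, -1, -3; Σd² = 26
ρ = 1 − 6Σd² / [n(n²−1)] = 1 − 6×26 / (5×24) = 1 − 156/120 ≈ -0.300

-0.300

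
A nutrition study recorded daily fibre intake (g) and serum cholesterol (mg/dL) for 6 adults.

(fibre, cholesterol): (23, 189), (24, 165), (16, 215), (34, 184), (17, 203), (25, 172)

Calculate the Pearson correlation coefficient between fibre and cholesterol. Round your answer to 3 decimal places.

-0.621

n = 6, Σx = 139, Σy = 1128, Σx² = 3431, Σy² = 213820, Σxy = 25754
nΣxy − ΣxΣy = 154524 − 156792 = -2268
nΣx² − (Σx)² = 20586 − 19321 = 1265; nΣy² − (Σy)² = 1282920 − 1272384 = 10536
r = -2268 / √(1265 × 10536) = -2268 / 3650.7588 ≈ -0.621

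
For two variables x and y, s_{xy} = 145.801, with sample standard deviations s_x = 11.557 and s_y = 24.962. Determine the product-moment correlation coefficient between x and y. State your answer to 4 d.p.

0.5054

r = Cov(x,y) / (s_x · s_y) = 145.801 / (11.557 × 24.962)
  = 145.801 / 288.4858 ≈ 0.5054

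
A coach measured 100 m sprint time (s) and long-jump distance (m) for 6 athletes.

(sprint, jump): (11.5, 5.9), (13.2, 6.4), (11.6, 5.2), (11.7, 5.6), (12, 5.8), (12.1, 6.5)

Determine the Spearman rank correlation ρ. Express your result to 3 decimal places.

0.600

Rank sprint: 1, 6, 2, 3, 4, 5
Rank jump: 4, 5, 1, 2, 3, 6
d = rank(sprint) − rank(jump): -3, 1, 1, 1, 1, -1; Σd² = 14
ρ = 1 − 6Σd² / [n(n²−1)] = 1 − 6×14 / (6×35) = 1 − 84/210 ≈ 0.600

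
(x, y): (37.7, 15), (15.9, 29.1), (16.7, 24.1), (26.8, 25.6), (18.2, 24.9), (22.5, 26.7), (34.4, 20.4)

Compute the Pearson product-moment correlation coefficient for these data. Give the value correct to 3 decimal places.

n = 7, Σx = 172.2, Σy = 165.8, Σx² = 4692.08, Σy² = 4057.04, Σxy = 3872.43
nΣxy − ΣxΣy = 27107.01 − 28550.76 = -1443.75
nΣx² − (Σx)² = 32844.56 − 29652.84 = 3191.72; nΣy² − (Σy)² = 28399.28 − 27489.64 = 909.64
r = -1443.75 / √(3191.72 × 909.64) = -1443.75 / 1703.9120 ≈ -0.847

-0.847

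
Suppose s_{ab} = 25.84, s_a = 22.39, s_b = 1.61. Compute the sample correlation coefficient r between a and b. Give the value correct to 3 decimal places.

0.717

r = Cov(a,b) / (s_a · s_b) = 25.84 / (22.39 × 1.61)
  = 25.84 / 36.0479 ≈ 0.717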